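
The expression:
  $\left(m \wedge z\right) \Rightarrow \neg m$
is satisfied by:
  {m: False, z: False}
  {z: True, m: False}
  {m: True, z: False}


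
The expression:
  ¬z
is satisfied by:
  {z: False}


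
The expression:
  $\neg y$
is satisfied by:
  {y: False}


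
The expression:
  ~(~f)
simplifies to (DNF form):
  f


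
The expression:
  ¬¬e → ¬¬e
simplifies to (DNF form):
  True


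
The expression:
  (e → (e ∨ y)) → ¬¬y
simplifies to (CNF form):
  y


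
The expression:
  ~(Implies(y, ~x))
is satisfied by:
  {x: True, y: True}


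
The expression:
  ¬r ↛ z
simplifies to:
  z ∨ ¬r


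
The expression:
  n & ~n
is never true.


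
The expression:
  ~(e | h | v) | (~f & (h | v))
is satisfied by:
  {h: True, v: True, f: False, e: False}
  {e: True, h: True, v: True, f: False}
  {h: True, e: False, v: False, f: False}
  {h: True, e: True, v: False, f: False}
  {v: True, e: False, h: False, f: False}
  {e: True, v: True, h: False, f: False}
  {e: False, v: False, h: False, f: False}
  {f: True, e: False, v: False, h: False}


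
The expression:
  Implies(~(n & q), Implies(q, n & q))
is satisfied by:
  {n: True, q: False}
  {q: False, n: False}
  {q: True, n: True}


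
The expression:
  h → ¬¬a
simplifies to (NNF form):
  a ∨ ¬h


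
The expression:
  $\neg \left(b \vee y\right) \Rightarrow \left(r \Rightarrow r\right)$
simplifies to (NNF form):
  $\text{True}$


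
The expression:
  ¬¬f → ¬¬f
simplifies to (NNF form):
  True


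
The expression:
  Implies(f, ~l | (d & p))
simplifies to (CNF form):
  (d | ~f | ~l) & (p | ~f | ~l)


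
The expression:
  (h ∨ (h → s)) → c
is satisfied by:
  {c: True}


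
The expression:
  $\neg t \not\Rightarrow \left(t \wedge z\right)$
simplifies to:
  $\neg t$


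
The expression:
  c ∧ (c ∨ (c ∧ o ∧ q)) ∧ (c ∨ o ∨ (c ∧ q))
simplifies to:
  c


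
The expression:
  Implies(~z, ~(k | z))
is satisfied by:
  {z: True, k: False}
  {k: False, z: False}
  {k: True, z: True}


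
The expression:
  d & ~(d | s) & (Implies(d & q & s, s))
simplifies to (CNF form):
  False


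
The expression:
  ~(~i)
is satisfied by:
  {i: True}


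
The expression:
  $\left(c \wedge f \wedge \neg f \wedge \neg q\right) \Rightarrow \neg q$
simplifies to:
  $\text{True}$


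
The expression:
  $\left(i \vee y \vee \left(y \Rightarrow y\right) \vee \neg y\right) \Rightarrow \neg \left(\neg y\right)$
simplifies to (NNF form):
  $y$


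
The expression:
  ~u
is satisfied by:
  {u: False}


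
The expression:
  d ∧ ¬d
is never true.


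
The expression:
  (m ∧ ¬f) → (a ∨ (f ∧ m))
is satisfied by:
  {a: True, f: True, m: False}
  {a: True, f: False, m: False}
  {f: True, a: False, m: False}
  {a: False, f: False, m: False}
  {a: True, m: True, f: True}
  {a: True, m: True, f: False}
  {m: True, f: True, a: False}


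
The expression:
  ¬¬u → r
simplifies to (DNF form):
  r ∨ ¬u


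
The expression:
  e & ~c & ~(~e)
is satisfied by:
  {e: True, c: False}


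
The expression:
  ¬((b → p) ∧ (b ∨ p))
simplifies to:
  ¬p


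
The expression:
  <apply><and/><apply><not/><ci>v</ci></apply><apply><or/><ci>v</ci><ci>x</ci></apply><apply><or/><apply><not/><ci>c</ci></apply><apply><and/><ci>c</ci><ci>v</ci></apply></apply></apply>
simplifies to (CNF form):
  <apply><and/><ci>x</ci><apply><not/><ci>c</ci></apply><apply><not/><ci>v</ci></apply></apply>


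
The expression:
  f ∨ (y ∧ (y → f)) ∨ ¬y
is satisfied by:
  {f: True, y: False}
  {y: False, f: False}
  {y: True, f: True}


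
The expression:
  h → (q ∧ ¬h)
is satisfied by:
  {h: False}


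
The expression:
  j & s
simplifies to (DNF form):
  j & s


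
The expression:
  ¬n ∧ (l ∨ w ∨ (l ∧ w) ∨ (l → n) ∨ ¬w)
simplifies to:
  ¬n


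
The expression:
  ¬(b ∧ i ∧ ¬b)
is always true.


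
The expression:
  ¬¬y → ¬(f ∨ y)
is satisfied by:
  {y: False}


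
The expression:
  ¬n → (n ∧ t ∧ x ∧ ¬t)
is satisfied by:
  {n: True}


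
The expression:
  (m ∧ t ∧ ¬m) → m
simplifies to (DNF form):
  True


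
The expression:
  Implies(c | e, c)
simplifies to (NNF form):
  c | ~e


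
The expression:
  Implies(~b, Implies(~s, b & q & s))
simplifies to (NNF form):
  b | s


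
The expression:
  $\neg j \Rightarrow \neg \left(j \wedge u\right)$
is always true.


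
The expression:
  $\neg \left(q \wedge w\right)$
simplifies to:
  $\neg q \vee \neg w$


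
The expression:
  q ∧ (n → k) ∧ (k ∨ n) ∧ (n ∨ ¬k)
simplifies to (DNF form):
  k ∧ n ∧ q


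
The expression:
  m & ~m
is never true.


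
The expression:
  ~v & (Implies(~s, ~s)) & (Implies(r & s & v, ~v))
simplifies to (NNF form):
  ~v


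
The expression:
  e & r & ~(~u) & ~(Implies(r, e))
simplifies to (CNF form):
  False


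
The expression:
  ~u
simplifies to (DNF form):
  ~u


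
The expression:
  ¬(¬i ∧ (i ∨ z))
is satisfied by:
  {i: True, z: False}
  {z: False, i: False}
  {z: True, i: True}


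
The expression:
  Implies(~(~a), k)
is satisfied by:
  {k: True, a: False}
  {a: False, k: False}
  {a: True, k: True}


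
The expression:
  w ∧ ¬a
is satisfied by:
  {w: True, a: False}


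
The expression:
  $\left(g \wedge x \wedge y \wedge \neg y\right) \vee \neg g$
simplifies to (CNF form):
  $\neg g$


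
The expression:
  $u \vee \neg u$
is always true.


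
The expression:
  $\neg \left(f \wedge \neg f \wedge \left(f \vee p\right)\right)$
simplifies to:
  $\text{True}$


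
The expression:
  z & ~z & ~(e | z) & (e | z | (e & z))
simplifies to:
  False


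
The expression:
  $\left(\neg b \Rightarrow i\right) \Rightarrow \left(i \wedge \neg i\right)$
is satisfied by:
  {i: False, b: False}


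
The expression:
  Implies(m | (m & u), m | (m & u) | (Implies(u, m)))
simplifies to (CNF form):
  True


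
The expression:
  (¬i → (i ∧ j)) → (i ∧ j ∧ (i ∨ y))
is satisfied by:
  {j: True, i: False}
  {i: False, j: False}
  {i: True, j: True}


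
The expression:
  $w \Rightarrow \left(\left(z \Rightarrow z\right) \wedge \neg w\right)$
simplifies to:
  $\neg w$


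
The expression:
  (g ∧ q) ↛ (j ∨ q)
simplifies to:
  False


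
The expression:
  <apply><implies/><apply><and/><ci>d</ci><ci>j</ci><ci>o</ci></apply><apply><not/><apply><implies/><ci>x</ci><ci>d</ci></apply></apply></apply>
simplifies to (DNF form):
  <apply><or/><apply><not/><ci>d</ci></apply><apply><not/><ci>j</ci></apply><apply><not/><ci>o</ci></apply></apply>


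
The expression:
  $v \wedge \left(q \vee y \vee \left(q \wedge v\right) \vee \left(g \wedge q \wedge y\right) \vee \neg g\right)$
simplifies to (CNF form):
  $v \wedge \left(q \vee y \vee \neg g\right)$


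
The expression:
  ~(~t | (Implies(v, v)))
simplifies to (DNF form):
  False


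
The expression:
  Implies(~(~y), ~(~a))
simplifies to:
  a | ~y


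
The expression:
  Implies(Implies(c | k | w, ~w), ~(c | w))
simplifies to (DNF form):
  w | ~c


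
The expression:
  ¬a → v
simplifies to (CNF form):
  a ∨ v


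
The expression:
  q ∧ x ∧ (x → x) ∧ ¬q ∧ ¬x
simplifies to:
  False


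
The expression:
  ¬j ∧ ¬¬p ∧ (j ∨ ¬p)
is never true.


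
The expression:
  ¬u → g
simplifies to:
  g ∨ u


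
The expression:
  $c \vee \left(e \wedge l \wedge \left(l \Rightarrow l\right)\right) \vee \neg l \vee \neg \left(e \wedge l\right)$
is always true.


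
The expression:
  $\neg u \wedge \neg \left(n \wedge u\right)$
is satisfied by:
  {u: False}


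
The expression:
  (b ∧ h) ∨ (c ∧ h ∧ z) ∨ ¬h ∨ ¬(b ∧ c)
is always true.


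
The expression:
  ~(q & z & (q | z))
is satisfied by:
  {q: False, z: False}
  {z: True, q: False}
  {q: True, z: False}


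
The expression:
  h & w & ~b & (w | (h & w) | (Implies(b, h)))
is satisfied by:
  {h: True, w: True, b: False}


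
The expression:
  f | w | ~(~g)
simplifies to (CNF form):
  f | g | w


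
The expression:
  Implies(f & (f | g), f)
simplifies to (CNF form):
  True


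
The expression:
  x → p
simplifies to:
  p ∨ ¬x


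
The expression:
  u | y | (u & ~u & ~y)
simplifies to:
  u | y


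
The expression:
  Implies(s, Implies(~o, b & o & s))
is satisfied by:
  {o: True, s: False}
  {s: False, o: False}
  {s: True, o: True}


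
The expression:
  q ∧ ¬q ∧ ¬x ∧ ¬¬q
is never true.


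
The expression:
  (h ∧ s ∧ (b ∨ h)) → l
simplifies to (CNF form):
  l ∨ ¬h ∨ ¬s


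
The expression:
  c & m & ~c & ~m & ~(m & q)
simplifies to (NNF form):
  False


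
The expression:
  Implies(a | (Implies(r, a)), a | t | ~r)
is always true.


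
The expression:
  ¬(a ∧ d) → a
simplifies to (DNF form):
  a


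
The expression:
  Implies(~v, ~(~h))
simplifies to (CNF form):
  h | v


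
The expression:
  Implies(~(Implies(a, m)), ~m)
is always true.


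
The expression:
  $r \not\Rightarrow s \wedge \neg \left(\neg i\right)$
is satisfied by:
  {i: True, r: True, s: False}


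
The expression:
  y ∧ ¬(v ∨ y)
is never true.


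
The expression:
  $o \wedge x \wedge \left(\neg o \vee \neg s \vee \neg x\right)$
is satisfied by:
  {x: True, o: True, s: False}


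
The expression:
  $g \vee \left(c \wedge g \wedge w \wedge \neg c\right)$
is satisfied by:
  {g: True}


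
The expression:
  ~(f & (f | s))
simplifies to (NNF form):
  ~f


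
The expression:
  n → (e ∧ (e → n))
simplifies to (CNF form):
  e ∨ ¬n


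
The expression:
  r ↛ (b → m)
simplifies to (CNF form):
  b ∧ r ∧ ¬m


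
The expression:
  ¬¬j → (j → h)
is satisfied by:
  {h: True, j: False}
  {j: False, h: False}
  {j: True, h: True}


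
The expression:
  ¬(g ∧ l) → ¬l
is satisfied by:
  {g: True, l: False}
  {l: False, g: False}
  {l: True, g: True}


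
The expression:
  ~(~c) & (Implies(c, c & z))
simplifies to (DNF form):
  c & z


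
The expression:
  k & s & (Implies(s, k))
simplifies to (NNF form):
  k & s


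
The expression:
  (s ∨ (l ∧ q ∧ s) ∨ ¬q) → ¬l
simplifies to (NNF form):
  (q ∧ ¬s) ∨ ¬l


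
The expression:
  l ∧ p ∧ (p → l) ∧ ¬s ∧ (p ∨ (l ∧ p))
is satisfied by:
  {p: True, l: True, s: False}


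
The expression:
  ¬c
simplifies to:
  ¬c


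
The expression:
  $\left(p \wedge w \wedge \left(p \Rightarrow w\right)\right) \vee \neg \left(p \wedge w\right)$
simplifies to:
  $\text{True}$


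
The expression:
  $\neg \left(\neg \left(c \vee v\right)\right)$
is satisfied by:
  {c: True, v: True}
  {c: True, v: False}
  {v: True, c: False}


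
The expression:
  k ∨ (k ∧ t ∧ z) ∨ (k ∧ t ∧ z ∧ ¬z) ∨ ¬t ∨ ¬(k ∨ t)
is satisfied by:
  {k: True, t: False}
  {t: False, k: False}
  {t: True, k: True}


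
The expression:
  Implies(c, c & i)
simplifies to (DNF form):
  i | ~c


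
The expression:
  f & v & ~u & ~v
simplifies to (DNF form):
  False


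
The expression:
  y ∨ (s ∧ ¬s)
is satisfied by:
  {y: True}


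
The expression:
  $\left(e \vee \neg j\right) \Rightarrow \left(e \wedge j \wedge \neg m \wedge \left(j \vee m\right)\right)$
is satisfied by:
  {j: True, m: False, e: False}
  {e: True, j: True, m: False}
  {m: True, j: True, e: False}


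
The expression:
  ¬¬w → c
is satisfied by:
  {c: True, w: False}
  {w: False, c: False}
  {w: True, c: True}


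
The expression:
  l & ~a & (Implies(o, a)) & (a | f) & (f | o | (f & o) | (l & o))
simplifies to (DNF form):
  f & l & ~a & ~o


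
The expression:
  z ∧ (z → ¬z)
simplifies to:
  False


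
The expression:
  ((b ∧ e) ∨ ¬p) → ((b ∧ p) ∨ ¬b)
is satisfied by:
  {p: True, b: False}
  {b: False, p: False}
  {b: True, p: True}


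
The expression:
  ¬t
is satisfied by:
  {t: False}


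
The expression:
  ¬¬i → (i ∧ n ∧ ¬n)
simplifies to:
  ¬i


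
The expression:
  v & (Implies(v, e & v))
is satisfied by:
  {e: True, v: True}


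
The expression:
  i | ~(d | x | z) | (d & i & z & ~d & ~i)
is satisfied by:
  {i: True, z: False, x: False, d: False}
  {i: True, d: True, z: False, x: False}
  {i: True, x: True, z: False, d: False}
  {i: True, d: True, x: True, z: False}
  {i: True, z: True, x: False, d: False}
  {i: True, d: True, z: True, x: False}
  {i: True, x: True, z: True, d: False}
  {i: True, d: True, x: True, z: True}
  {d: False, z: False, x: False, i: False}


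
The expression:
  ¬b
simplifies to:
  ¬b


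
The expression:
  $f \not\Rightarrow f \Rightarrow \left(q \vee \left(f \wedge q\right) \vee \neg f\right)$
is always true.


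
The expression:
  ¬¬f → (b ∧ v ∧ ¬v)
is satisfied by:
  {f: False}


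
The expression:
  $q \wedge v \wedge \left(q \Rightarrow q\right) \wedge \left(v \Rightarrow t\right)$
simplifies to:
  $q \wedge t \wedge v$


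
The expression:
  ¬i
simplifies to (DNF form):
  ¬i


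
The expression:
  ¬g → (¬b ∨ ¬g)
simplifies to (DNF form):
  True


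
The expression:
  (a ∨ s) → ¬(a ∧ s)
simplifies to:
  ¬a ∨ ¬s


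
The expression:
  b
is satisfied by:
  {b: True}


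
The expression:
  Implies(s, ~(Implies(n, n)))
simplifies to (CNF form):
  ~s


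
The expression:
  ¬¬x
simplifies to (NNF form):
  x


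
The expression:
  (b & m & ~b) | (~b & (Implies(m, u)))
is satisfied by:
  {u: True, m: False, b: False}
  {m: False, b: False, u: False}
  {u: True, m: True, b: False}


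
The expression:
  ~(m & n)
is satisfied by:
  {m: False, n: False}
  {n: True, m: False}
  {m: True, n: False}


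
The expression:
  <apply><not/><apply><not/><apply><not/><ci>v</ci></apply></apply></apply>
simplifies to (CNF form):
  <apply><not/><ci>v</ci></apply>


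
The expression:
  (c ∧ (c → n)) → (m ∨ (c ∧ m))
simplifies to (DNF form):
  m ∨ ¬c ∨ ¬n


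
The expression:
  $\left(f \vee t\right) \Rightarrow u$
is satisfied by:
  {u: True, f: False, t: False}
  {t: True, u: True, f: False}
  {u: True, f: True, t: False}
  {t: True, u: True, f: True}
  {t: False, f: False, u: False}


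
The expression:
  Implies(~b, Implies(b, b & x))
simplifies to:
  True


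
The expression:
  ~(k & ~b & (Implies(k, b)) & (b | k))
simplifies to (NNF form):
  True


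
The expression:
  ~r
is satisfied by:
  {r: False}


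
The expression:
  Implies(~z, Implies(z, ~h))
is always true.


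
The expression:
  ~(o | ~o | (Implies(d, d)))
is never true.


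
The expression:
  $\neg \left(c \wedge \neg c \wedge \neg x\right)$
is always true.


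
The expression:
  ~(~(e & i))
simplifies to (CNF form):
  e & i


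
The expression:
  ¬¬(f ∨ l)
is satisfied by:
  {l: True, f: True}
  {l: True, f: False}
  {f: True, l: False}


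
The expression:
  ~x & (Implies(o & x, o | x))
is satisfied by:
  {x: False}


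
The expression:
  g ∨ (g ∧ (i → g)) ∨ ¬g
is always true.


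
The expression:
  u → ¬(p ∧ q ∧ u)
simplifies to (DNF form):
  ¬p ∨ ¬q ∨ ¬u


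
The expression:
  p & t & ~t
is never true.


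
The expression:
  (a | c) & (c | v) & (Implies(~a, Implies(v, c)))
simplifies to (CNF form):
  (a | c) & (c | v)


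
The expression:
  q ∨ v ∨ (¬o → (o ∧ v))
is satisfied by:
  {q: True, v: True, o: True}
  {q: True, v: True, o: False}
  {q: True, o: True, v: False}
  {q: True, o: False, v: False}
  {v: True, o: True, q: False}
  {v: True, o: False, q: False}
  {o: True, v: False, q: False}


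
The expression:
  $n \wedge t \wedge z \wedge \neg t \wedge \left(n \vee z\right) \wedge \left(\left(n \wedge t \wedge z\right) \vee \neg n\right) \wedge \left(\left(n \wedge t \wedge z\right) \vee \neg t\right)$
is never true.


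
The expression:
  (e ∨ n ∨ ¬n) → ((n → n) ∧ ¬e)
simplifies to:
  ¬e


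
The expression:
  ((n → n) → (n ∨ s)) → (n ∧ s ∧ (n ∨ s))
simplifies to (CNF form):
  (n ∨ ¬n) ∧ (n ∨ ¬s) ∧ (s ∨ ¬n) ∧ (s ∨ ¬s)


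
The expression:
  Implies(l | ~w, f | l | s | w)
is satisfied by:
  {s: True, l: True, w: True, f: True}
  {s: True, l: True, w: True, f: False}
  {s: True, l: True, f: True, w: False}
  {s: True, l: True, f: False, w: False}
  {s: True, w: True, f: True, l: False}
  {s: True, w: True, f: False, l: False}
  {s: True, w: False, f: True, l: False}
  {s: True, w: False, f: False, l: False}
  {l: True, w: True, f: True, s: False}
  {l: True, w: True, f: False, s: False}
  {l: True, f: True, w: False, s: False}
  {l: True, f: False, w: False, s: False}
  {w: True, f: True, l: False, s: False}
  {w: True, l: False, f: False, s: False}
  {f: True, l: False, w: False, s: False}


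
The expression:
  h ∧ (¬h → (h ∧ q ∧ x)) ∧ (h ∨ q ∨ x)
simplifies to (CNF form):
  h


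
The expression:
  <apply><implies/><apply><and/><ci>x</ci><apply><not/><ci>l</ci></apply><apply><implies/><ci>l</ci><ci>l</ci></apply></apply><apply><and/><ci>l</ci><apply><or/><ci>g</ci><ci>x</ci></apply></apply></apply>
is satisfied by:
  {l: True, x: False}
  {x: False, l: False}
  {x: True, l: True}


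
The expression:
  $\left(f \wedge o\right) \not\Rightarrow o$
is never true.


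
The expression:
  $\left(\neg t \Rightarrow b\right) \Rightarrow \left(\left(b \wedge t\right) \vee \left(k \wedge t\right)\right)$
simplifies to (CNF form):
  $\left(b \vee \neg b\right) \wedge \left(t \vee \neg b\right) \wedge \left(b \vee k \vee \neg b\right) \wedge \left(b \vee k \vee \neg t\right) \wedge \left(b \vee \neg b \vee \neg t\right) \wedge \left(k \vee t \vee \neg b\right) \wedge \left(k \vee t \vee \neg t\right) \wedge \left(t \vee \neg b \vee \neg t\right)$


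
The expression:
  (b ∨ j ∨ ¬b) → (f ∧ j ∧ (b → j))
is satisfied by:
  {j: True, f: True}


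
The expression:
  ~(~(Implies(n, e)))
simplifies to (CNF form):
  e | ~n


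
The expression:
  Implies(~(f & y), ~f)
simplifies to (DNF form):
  y | ~f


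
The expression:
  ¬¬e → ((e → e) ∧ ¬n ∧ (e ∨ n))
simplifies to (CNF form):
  ¬e ∨ ¬n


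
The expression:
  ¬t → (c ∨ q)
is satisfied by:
  {t: True, q: True, c: True}
  {t: True, q: True, c: False}
  {t: True, c: True, q: False}
  {t: True, c: False, q: False}
  {q: True, c: True, t: False}
  {q: True, c: False, t: False}
  {c: True, q: False, t: False}


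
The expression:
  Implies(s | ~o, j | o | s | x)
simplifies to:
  j | o | s | x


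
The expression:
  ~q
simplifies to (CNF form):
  ~q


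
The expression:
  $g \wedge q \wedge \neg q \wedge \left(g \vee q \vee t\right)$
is never true.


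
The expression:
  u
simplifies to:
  u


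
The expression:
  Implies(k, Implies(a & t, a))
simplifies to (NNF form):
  True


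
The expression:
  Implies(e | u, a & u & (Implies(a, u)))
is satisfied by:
  {a: True, u: False, e: False}
  {u: False, e: False, a: False}
  {a: True, u: True, e: False}
  {a: True, e: True, u: True}


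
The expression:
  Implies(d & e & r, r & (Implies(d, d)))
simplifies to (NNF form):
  True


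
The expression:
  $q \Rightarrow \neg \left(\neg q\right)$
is always true.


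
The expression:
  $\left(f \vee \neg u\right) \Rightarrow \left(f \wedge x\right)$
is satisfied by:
  {x: True, u: True, f: False}
  {u: True, f: False, x: False}
  {x: True, u: True, f: True}
  {x: True, f: True, u: False}


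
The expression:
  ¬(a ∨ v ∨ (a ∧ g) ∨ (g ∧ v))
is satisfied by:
  {v: False, a: False}


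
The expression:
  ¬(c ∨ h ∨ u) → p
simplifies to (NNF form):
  c ∨ h ∨ p ∨ u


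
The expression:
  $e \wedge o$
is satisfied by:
  {e: True, o: True}


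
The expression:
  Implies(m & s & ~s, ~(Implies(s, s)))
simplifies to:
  True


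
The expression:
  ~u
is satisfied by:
  {u: False}


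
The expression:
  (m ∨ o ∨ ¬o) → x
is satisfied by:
  {x: True}


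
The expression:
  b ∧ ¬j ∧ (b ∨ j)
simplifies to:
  b ∧ ¬j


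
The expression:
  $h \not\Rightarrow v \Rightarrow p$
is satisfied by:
  {v: True, p: True, h: False}
  {v: True, h: False, p: False}
  {p: True, h: False, v: False}
  {p: False, h: False, v: False}
  {v: True, p: True, h: True}
  {v: True, h: True, p: False}
  {p: True, h: True, v: False}


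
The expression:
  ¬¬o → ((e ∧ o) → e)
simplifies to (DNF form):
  True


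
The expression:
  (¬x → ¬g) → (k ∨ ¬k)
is always true.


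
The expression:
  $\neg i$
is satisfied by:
  {i: False}


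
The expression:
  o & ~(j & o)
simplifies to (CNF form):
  o & ~j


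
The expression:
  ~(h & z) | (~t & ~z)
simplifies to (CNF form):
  ~h | ~z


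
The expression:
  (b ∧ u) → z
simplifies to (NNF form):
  z ∨ ¬b ∨ ¬u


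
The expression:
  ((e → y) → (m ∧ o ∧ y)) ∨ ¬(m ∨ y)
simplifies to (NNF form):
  (e ∧ ¬y) ∨ (¬m ∧ ¬y) ∨ (m ∧ o ∧ y)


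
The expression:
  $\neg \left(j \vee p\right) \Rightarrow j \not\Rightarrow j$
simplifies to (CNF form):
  $j \vee p$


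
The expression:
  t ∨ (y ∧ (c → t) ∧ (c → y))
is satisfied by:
  {t: True, y: True, c: False}
  {t: True, y: False, c: False}
  {t: True, c: True, y: True}
  {t: True, c: True, y: False}
  {y: True, c: False, t: False}


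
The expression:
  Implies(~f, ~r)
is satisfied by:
  {f: True, r: False}
  {r: False, f: False}
  {r: True, f: True}


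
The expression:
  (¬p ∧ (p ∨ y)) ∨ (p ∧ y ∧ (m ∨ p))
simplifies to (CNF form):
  y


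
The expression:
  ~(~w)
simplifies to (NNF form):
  w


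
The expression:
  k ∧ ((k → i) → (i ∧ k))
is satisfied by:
  {k: True}


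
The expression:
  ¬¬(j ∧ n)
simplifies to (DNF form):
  j ∧ n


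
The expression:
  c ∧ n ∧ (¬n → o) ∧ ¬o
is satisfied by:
  {c: True, n: True, o: False}


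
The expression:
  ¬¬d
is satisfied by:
  {d: True}


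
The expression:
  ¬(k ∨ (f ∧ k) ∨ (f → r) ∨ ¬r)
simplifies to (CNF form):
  False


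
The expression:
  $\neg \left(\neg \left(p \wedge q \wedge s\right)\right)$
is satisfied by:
  {p: True, s: True, q: True}


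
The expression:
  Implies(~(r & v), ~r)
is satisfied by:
  {v: True, r: False}
  {r: False, v: False}
  {r: True, v: True}


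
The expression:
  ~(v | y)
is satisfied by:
  {v: False, y: False}


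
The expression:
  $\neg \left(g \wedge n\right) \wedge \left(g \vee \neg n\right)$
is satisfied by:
  {n: False}


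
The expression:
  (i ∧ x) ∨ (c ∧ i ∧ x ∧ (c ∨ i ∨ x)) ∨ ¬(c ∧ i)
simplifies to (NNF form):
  x ∨ ¬c ∨ ¬i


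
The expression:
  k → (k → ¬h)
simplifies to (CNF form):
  ¬h ∨ ¬k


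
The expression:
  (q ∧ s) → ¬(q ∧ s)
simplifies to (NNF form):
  ¬q ∨ ¬s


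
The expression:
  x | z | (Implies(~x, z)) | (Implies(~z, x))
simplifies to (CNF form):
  x | z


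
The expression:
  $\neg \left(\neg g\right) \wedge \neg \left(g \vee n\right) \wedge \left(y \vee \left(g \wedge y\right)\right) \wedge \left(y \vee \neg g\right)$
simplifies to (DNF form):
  $\text{False}$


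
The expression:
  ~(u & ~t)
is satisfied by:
  {t: True, u: False}
  {u: False, t: False}
  {u: True, t: True}


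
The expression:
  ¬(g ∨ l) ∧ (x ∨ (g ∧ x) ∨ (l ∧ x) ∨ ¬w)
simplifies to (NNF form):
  ¬g ∧ ¬l ∧ (x ∨ ¬w)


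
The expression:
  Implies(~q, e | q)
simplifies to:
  e | q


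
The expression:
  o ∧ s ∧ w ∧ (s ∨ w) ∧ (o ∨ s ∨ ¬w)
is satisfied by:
  {w: True, o: True, s: True}


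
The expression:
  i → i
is always true.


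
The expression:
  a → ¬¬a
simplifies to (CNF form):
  True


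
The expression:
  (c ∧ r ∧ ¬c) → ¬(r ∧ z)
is always true.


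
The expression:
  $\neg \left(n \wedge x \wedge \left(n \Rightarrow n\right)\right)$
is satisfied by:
  {x: False, n: False}
  {n: True, x: False}
  {x: True, n: False}


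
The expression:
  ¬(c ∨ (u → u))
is never true.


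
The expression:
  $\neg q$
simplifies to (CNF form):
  $\neg q$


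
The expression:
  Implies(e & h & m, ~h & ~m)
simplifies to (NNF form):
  ~e | ~h | ~m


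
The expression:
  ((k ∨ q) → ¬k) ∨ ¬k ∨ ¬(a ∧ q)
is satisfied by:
  {k: False, q: False, a: False}
  {a: True, k: False, q: False}
  {q: True, k: False, a: False}
  {a: True, q: True, k: False}
  {k: True, a: False, q: False}
  {a: True, k: True, q: False}
  {q: True, k: True, a: False}


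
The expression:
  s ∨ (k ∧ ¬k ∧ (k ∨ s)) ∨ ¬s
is always true.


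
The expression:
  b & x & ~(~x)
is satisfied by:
  {b: True, x: True}


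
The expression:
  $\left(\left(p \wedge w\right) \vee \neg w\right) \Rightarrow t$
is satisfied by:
  {t: True, w: True, p: False}
  {t: True, p: False, w: False}
  {t: True, w: True, p: True}
  {t: True, p: True, w: False}
  {w: True, p: False, t: False}


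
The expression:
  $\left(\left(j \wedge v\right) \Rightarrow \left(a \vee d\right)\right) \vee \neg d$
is always true.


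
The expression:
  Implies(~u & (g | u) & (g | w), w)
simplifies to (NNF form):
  u | w | ~g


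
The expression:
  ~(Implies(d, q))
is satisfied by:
  {d: True, q: False}


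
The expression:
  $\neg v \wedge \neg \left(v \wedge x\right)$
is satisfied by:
  {v: False}


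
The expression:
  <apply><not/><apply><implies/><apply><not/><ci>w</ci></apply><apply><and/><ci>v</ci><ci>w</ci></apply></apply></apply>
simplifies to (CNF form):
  <apply><not/><ci>w</ci></apply>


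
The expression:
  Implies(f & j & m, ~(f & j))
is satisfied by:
  {m: False, j: False, f: False}
  {f: True, m: False, j: False}
  {j: True, m: False, f: False}
  {f: True, j: True, m: False}
  {m: True, f: False, j: False}
  {f: True, m: True, j: False}
  {j: True, m: True, f: False}


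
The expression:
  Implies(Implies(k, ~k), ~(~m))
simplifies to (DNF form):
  k | m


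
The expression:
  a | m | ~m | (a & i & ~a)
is always true.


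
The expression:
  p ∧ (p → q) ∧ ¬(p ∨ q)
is never true.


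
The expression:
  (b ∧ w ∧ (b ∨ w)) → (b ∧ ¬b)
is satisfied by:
  {w: False, b: False}
  {b: True, w: False}
  {w: True, b: False}


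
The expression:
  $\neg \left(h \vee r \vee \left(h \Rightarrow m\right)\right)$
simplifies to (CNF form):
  $\text{False}$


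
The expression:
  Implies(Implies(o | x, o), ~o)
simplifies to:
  ~o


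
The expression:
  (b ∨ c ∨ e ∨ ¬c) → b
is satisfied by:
  {b: True}


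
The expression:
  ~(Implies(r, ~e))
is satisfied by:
  {r: True, e: True}


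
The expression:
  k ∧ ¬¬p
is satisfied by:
  {p: True, k: True}


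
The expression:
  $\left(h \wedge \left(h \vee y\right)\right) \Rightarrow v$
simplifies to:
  $v \vee \neg h$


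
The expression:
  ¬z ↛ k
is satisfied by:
  {z: False, k: False}


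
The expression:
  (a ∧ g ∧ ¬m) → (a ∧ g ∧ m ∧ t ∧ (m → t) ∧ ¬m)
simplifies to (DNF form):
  m ∨ ¬a ∨ ¬g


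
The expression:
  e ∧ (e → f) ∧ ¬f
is never true.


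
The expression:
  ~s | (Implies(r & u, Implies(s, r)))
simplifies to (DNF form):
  True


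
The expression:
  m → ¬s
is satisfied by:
  {s: False, m: False}
  {m: True, s: False}
  {s: True, m: False}


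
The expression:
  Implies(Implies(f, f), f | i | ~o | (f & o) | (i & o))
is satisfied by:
  {i: True, f: True, o: False}
  {i: True, f: False, o: False}
  {f: True, i: False, o: False}
  {i: False, f: False, o: False}
  {i: True, o: True, f: True}
  {i: True, o: True, f: False}
  {o: True, f: True, i: False}


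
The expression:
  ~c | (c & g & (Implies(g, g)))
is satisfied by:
  {g: True, c: False}
  {c: False, g: False}
  {c: True, g: True}


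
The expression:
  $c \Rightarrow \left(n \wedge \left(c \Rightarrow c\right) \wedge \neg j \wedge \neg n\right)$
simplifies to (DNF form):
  $\neg c$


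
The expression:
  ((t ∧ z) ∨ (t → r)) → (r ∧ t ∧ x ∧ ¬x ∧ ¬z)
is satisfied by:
  {t: True, r: False, z: False}


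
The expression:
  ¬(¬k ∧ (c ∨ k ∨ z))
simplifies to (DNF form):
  k ∨ (¬c ∧ ¬z)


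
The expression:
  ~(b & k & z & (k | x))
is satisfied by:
  {k: False, z: False, b: False}
  {b: True, k: False, z: False}
  {z: True, k: False, b: False}
  {b: True, z: True, k: False}
  {k: True, b: False, z: False}
  {b: True, k: True, z: False}
  {z: True, k: True, b: False}


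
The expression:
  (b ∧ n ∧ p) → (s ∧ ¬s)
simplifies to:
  ¬b ∨ ¬n ∨ ¬p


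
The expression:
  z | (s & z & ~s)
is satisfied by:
  {z: True}


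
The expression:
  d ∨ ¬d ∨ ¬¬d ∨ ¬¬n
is always true.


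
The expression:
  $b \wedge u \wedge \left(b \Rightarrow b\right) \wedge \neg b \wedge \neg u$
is never true.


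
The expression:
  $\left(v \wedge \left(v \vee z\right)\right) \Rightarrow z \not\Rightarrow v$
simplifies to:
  $\neg v$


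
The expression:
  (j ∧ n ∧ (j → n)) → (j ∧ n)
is always true.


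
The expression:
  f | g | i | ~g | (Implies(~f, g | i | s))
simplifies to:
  True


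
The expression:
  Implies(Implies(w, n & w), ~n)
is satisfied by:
  {n: False}


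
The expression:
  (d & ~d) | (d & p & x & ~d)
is never true.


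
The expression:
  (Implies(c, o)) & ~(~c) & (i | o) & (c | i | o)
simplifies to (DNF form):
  c & o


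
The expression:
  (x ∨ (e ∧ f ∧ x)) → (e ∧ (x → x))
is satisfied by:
  {e: True, x: False}
  {x: False, e: False}
  {x: True, e: True}


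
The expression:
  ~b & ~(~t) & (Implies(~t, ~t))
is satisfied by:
  {t: True, b: False}


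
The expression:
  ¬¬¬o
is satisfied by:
  {o: False}


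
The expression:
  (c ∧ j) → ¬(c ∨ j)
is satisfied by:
  {c: False, j: False}
  {j: True, c: False}
  {c: True, j: False}


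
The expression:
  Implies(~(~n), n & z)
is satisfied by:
  {z: True, n: False}
  {n: False, z: False}
  {n: True, z: True}


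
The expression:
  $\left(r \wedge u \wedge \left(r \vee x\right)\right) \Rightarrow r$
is always true.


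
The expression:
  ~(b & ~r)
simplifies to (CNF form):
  r | ~b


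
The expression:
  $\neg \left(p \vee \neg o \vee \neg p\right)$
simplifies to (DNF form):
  $\text{False}$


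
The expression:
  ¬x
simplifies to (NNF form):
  ¬x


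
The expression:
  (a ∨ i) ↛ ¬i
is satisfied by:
  {i: True}


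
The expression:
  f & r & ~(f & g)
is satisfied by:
  {r: True, f: True, g: False}


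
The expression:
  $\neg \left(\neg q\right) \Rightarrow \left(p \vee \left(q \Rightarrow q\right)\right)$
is always true.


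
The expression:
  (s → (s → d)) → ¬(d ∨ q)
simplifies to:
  ¬d ∧ (s ∨ ¬q)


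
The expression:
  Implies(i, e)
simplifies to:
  e | ~i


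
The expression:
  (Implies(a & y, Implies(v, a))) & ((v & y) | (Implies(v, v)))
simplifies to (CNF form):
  True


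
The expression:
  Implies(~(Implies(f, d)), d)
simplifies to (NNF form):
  d | ~f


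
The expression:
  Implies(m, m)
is always true.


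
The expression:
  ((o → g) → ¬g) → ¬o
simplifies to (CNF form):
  g ∨ ¬o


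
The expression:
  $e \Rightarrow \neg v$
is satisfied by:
  {v: False, e: False}
  {e: True, v: False}
  {v: True, e: False}


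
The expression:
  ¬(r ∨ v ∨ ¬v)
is never true.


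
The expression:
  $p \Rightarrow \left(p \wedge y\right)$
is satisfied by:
  {y: True, p: False}
  {p: False, y: False}
  {p: True, y: True}


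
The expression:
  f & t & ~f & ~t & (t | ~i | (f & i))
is never true.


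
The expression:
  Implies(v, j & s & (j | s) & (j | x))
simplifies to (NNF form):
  ~v | (j & s)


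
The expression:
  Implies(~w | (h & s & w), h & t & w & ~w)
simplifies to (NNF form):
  w & (~h | ~s)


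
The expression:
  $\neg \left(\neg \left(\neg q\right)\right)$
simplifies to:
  $\neg q$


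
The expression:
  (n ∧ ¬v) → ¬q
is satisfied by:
  {v: True, n: False, q: False}
  {v: False, n: False, q: False}
  {q: True, v: True, n: False}
  {q: True, v: False, n: False}
  {n: True, v: True, q: False}
  {n: True, v: False, q: False}
  {n: True, q: True, v: True}


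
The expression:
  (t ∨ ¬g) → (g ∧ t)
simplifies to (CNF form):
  g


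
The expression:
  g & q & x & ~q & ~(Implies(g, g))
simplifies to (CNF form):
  False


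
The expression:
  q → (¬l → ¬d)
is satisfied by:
  {l: True, d: False, q: False}
  {l: False, d: False, q: False}
  {q: True, l: True, d: False}
  {q: True, l: False, d: False}
  {d: True, l: True, q: False}
  {d: True, l: False, q: False}
  {d: True, q: True, l: True}


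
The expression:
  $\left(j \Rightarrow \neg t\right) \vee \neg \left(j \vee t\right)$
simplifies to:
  $\neg j \vee \neg t$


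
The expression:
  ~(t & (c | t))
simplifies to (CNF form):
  ~t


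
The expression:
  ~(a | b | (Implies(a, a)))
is never true.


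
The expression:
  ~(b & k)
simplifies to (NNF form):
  ~b | ~k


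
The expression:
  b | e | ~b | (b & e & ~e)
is always true.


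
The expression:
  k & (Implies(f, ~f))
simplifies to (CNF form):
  k & ~f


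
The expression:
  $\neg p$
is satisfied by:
  {p: False}


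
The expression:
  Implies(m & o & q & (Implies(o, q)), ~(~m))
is always true.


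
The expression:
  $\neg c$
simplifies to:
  $\neg c$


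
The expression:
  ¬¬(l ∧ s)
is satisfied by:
  {s: True, l: True}


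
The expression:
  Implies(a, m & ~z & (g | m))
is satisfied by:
  {m: True, a: False, z: False}
  {m: False, a: False, z: False}
  {z: True, m: True, a: False}
  {z: True, m: False, a: False}
  {a: True, m: True, z: False}


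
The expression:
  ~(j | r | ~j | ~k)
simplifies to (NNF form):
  False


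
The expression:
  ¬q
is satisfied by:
  {q: False}


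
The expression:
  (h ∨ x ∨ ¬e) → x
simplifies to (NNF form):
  x ∨ (e ∧ ¬h)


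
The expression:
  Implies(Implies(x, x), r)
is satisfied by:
  {r: True}


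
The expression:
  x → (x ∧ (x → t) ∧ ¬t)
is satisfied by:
  {x: False}


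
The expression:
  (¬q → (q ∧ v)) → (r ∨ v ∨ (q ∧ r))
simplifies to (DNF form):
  r ∨ v ∨ ¬q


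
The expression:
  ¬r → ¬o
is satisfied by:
  {r: True, o: False}
  {o: False, r: False}
  {o: True, r: True}


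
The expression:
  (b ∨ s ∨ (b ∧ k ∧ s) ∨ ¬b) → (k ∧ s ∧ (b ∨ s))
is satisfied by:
  {s: True, k: True}


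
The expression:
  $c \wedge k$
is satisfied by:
  {c: True, k: True}


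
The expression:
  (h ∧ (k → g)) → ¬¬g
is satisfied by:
  {k: True, g: True, h: False}
  {k: True, h: False, g: False}
  {g: True, h: False, k: False}
  {g: False, h: False, k: False}
  {k: True, g: True, h: True}
  {k: True, h: True, g: False}
  {g: True, h: True, k: False}


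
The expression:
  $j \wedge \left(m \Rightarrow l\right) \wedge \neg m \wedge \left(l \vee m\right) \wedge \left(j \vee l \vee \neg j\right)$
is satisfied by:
  {j: True, l: True, m: False}


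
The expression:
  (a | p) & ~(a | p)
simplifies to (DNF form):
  False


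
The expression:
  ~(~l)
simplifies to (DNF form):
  l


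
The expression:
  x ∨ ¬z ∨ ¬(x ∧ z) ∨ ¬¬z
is always true.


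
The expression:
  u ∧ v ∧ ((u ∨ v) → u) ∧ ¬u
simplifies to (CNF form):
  False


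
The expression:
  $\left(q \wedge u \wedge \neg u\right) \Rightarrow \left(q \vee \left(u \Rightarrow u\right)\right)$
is always true.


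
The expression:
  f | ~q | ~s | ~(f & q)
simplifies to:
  True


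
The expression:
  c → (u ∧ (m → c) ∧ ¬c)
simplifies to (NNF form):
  ¬c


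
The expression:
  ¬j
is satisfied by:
  {j: False}


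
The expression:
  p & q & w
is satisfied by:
  {p: True, w: True, q: True}


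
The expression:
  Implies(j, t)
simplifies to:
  t | ~j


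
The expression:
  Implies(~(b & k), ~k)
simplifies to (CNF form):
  b | ~k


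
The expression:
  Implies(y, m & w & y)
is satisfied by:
  {m: True, w: True, y: False}
  {m: True, w: False, y: False}
  {w: True, m: False, y: False}
  {m: False, w: False, y: False}
  {y: True, m: True, w: True}


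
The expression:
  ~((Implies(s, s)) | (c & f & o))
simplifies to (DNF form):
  False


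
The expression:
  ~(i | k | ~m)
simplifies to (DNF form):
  m & ~i & ~k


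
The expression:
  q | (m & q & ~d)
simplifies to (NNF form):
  q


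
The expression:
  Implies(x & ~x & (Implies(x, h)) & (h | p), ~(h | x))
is always true.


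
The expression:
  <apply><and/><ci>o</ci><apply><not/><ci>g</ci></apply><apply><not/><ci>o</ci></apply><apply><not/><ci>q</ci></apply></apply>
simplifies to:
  <false/>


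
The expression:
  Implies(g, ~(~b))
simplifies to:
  b | ~g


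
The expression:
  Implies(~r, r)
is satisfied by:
  {r: True}


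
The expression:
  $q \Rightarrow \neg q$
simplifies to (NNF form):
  $\neg q$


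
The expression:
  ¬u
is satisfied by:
  {u: False}


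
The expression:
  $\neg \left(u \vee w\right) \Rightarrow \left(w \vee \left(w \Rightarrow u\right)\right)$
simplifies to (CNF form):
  $\text{True}$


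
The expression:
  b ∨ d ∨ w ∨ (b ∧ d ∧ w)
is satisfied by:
  {b: True, d: True, w: True}
  {b: True, d: True, w: False}
  {b: True, w: True, d: False}
  {b: True, w: False, d: False}
  {d: True, w: True, b: False}
  {d: True, w: False, b: False}
  {w: True, d: False, b: False}


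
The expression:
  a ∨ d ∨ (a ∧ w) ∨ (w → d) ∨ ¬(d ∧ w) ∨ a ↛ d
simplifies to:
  True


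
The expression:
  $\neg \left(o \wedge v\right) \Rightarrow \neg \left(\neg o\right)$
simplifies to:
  $o$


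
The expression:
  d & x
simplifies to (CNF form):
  d & x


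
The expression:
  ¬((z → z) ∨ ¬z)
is never true.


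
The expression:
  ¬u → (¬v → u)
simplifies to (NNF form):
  u ∨ v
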